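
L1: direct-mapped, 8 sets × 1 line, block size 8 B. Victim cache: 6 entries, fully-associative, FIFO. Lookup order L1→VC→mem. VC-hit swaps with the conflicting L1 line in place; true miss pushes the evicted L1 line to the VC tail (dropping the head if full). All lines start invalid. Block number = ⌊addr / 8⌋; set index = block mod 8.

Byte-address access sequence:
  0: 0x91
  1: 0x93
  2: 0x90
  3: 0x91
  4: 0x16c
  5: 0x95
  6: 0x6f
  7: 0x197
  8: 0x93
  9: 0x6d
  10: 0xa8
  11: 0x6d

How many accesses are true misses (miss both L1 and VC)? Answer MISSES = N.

#0 0x91→b18/s2 MISS; vc=[]
#1 0x93→b18/s2 L1-HIT; vc=[]
#2 0x90→b18/s2 L1-HIT; vc=[]
#3 0x91→b18/s2 L1-HIT; vc=[]
#4 0x16c→b45/s5 MISS; vc=[]
#5 0x95→b18/s2 L1-HIT; vc=[]
#6 0x6f→b13/s5 MISS; vc=[45]
#7 0x197→b50/s2 MISS; vc=[45,18]
#8 0x93→b18/s2 VC-HIT; vc=[45,50]
#9 0x6d→b13/s5 L1-HIT; vc=[45,50]
#10 0xa8→b21/s5 MISS; vc=[45,50,13]
#11 0x6d→b13/s5 VC-HIT; vc=[45,50,21]

MISSES = 5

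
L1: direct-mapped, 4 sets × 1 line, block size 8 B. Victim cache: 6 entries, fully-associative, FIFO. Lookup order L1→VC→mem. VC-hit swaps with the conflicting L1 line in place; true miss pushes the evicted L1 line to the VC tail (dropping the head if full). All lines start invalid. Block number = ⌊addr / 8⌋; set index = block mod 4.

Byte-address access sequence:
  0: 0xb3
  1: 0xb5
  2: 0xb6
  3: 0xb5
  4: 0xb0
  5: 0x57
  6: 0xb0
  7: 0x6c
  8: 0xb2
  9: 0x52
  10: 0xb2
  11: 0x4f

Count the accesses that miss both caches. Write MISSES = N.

MISSES = 4

#0 0xb3→b22/s2 MISS; vc=[]
#1 0xb5→b22/s2 L1-HIT; vc=[]
#2 0xb6→b22/s2 L1-HIT; vc=[]
#3 0xb5→b22/s2 L1-HIT; vc=[]
#4 0xb0→b22/s2 L1-HIT; vc=[]
#5 0x57→b10/s2 MISS; vc=[22]
#6 0xb0→b22/s2 VC-HIT; vc=[10]
#7 0x6c→b13/s1 MISS; vc=[10]
#8 0xb2→b22/s2 L1-HIT; vc=[10]
#9 0x52→b10/s2 VC-HIT; vc=[22]
#10 0xb2→b22/s2 VC-HIT; vc=[10]
#11 0x4f→b9/s1 MISS; vc=[10,13]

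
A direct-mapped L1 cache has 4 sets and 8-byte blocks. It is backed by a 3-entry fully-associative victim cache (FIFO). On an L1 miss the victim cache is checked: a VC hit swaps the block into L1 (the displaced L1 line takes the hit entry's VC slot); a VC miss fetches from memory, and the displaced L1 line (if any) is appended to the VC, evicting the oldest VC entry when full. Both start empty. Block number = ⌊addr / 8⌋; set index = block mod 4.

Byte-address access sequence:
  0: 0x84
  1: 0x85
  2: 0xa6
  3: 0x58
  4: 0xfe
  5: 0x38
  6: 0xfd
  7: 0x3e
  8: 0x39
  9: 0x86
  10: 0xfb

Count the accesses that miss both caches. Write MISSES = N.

#0 0x84→b16/s0 MISS; vc=[]
#1 0x85→b16/s0 L1-HIT; vc=[]
#2 0xa6→b20/s0 MISS; vc=[16]
#3 0x58→b11/s3 MISS; vc=[16]
#4 0xfe→b31/s3 MISS; vc=[16,11]
#5 0x38→b7/s3 MISS; vc=[16,11,31]
#6 0xfd→b31/s3 VC-HIT; vc=[16,11,7]
#7 0x3e→b7/s3 VC-HIT; vc=[16,11,31]
#8 0x39→b7/s3 L1-HIT; vc=[16,11,31]
#9 0x86→b16/s0 VC-HIT; vc=[20,11,31]
#10 0xfb→b31/s3 VC-HIT; vc=[20,11,7]

MISSES = 5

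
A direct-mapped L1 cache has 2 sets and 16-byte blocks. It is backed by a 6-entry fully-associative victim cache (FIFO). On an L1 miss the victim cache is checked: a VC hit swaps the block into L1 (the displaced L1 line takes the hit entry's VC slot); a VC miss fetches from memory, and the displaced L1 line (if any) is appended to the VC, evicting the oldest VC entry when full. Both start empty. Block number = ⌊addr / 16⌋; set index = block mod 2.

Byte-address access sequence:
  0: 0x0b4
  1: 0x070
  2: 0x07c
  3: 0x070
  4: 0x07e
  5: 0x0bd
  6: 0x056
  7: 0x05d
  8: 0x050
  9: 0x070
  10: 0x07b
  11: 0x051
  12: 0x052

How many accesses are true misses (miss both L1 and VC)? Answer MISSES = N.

MISSES = 3

#0 0xb4→b11/s1 MISS; vc=[]
#1 0x70→b7/s1 MISS; vc=[11]
#2 0x7c→b7/s1 L1-HIT; vc=[11]
#3 0x70→b7/s1 L1-HIT; vc=[11]
#4 0x7e→b7/s1 L1-HIT; vc=[11]
#5 0xbd→b11/s1 VC-HIT; vc=[7]
#6 0x56→b5/s1 MISS; vc=[7,11]
#7 0x5d→b5/s1 L1-HIT; vc=[7,11]
#8 0x50→b5/s1 L1-HIT; vc=[7,11]
#9 0x70→b7/s1 VC-HIT; vc=[5,11]
#10 0x7b→b7/s1 L1-HIT; vc=[5,11]
#11 0x51→b5/s1 VC-HIT; vc=[7,11]
#12 0x52→b5/s1 L1-HIT; vc=[7,11]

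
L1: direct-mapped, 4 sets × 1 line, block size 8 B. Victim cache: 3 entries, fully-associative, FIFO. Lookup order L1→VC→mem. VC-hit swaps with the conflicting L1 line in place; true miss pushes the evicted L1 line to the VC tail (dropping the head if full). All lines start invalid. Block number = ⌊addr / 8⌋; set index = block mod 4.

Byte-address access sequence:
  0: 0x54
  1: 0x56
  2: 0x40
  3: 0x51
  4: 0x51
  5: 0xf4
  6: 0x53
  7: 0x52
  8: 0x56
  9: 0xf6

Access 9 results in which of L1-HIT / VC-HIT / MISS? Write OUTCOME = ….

OUTCOME = VC-HIT

0: 0x54 (blk 10, set 2) → MISS  vc=[]
1: 0x56 (blk 10, set 2) → L1-HIT  vc=[]
2: 0x40 (blk 8, set 0) → MISS  vc=[]
3: 0x51 (blk 10, set 2) → L1-HIT  vc=[]
4: 0x51 (blk 10, set 2) → L1-HIT  vc=[]
5: 0xf4 (blk 30, set 2) → MISS  vc=[10]
6: 0x53 (blk 10, set 2) → VC-HIT  vc=[30]
7: 0x52 (blk 10, set 2) → L1-HIT  vc=[30]
8: 0x56 (blk 10, set 2) → L1-HIT  vc=[30]
9: 0xf6 (blk 30, set 2) → VC-HIT  vc=[10]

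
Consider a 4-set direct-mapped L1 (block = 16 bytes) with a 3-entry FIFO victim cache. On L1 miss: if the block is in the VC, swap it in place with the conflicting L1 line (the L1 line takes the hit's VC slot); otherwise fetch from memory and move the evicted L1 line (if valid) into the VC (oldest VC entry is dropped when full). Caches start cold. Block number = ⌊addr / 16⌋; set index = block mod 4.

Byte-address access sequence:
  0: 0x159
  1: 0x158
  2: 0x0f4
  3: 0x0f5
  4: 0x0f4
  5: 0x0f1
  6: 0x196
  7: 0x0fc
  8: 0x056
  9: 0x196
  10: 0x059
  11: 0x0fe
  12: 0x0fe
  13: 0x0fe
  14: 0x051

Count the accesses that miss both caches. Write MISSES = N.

MISSES = 4

  [0] addr=0x159 blk=21 s=1: MISS | VC []
  [1] addr=0x158 blk=21 s=1: L1-HIT | VC []
  [2] addr=0xf4 blk=15 s=3: MISS | VC []
  [3] addr=0xf5 blk=15 s=3: L1-HIT | VC []
  [4] addr=0xf4 blk=15 s=3: L1-HIT | VC []
  [5] addr=0xf1 blk=15 s=3: L1-HIT | VC []
  [6] addr=0x196 blk=25 s=1: MISS | VC [21]
  [7] addr=0xfc blk=15 s=3: L1-HIT | VC [21]
  [8] addr=0x56 blk=5 s=1: MISS | VC [21, 25]
  [9] addr=0x196 blk=25 s=1: VC-HIT | VC [21, 5]
  [10] addr=0x59 blk=5 s=1: VC-HIT | VC [21, 25]
  [11] addr=0xfe blk=15 s=3: L1-HIT | VC [21, 25]
  [12] addr=0xfe blk=15 s=3: L1-HIT | VC [21, 25]
  [13] addr=0xfe blk=15 s=3: L1-HIT | VC [21, 25]
  [14] addr=0x51 blk=5 s=1: L1-HIT | VC [21, 25]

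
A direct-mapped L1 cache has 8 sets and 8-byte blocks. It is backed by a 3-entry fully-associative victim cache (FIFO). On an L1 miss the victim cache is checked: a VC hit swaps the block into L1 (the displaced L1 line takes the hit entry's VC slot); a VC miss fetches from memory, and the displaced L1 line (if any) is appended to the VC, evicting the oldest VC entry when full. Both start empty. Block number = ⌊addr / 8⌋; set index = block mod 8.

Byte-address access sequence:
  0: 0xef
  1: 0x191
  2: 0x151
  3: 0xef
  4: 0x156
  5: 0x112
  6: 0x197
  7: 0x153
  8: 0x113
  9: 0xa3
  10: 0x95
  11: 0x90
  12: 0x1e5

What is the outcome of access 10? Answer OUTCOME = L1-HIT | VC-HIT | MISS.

0: 0xef (blk 29, set 5) → MISS  vc=[]
1: 0x191 (blk 50, set 2) → MISS  vc=[]
2: 0x151 (blk 42, set 2) → MISS  vc=[50]
3: 0xef (blk 29, set 5) → L1-HIT  vc=[50]
4: 0x156 (blk 42, set 2) → L1-HIT  vc=[50]
5: 0x112 (blk 34, set 2) → MISS  vc=[50, 42]
6: 0x197 (blk 50, set 2) → VC-HIT  vc=[34, 42]
7: 0x153 (blk 42, set 2) → VC-HIT  vc=[34, 50]
8: 0x113 (blk 34, set 2) → VC-HIT  vc=[42, 50]
9: 0xa3 (blk 20, set 4) → MISS  vc=[42, 50]
10: 0x95 (blk 18, set 2) → MISS  vc=[42, 50, 34]
11: 0x90 (blk 18, set 2) → L1-HIT  vc=[42, 50, 34]
12: 0x1e5 (blk 60, set 4) → MISS  vc=[50, 34, 20]

OUTCOME = MISS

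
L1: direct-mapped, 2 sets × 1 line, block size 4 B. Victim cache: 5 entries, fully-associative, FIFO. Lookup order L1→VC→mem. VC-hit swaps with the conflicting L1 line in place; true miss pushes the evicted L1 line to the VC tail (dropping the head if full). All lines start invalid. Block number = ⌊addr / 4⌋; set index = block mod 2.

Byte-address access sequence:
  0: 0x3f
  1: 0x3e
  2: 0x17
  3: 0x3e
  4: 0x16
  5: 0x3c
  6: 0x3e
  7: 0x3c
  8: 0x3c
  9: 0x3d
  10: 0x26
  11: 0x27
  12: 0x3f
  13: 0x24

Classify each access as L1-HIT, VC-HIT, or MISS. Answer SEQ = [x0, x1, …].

0: 0x3f (blk 15, set 1) → MISS  vc=[]
1: 0x3e (blk 15, set 1) → L1-HIT  vc=[]
2: 0x17 (blk 5, set 1) → MISS  vc=[15]
3: 0x3e (blk 15, set 1) → VC-HIT  vc=[5]
4: 0x16 (blk 5, set 1) → VC-HIT  vc=[15]
5: 0x3c (blk 15, set 1) → VC-HIT  vc=[5]
6: 0x3e (blk 15, set 1) → L1-HIT  vc=[5]
7: 0x3c (blk 15, set 1) → L1-HIT  vc=[5]
8: 0x3c (blk 15, set 1) → L1-HIT  vc=[5]
9: 0x3d (blk 15, set 1) → L1-HIT  vc=[5]
10: 0x26 (blk 9, set 1) → MISS  vc=[5, 15]
11: 0x27 (blk 9, set 1) → L1-HIT  vc=[5, 15]
12: 0x3f (blk 15, set 1) → VC-HIT  vc=[5, 9]
13: 0x24 (blk 9, set 1) → VC-HIT  vc=[5, 15]

SEQ = [MISS, L1-HIT, MISS, VC-HIT, VC-HIT, VC-HIT, L1-HIT, L1-HIT, L1-HIT, L1-HIT, MISS, L1-HIT, VC-HIT, VC-HIT]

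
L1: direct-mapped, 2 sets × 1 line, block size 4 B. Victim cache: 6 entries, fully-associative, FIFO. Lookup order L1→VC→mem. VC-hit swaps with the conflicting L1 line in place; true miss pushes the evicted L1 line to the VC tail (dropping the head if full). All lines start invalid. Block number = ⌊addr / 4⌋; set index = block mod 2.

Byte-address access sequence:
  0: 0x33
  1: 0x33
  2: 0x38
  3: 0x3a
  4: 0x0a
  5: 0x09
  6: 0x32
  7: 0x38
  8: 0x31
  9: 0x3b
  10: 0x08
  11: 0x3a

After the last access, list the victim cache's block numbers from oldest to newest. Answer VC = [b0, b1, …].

VC = [2, 12]

0: 0x33 (blk 12, set 0) → MISS  vc=[]
1: 0x33 (blk 12, set 0) → L1-HIT  vc=[]
2: 0x38 (blk 14, set 0) → MISS  vc=[12]
3: 0x3a (blk 14, set 0) → L1-HIT  vc=[12]
4: 0xa (blk 2, set 0) → MISS  vc=[12, 14]
5: 0x9 (blk 2, set 0) → L1-HIT  vc=[12, 14]
6: 0x32 (blk 12, set 0) → VC-HIT  vc=[2, 14]
7: 0x38 (blk 14, set 0) → VC-HIT  vc=[2, 12]
8: 0x31 (blk 12, set 0) → VC-HIT  vc=[2, 14]
9: 0x3b (blk 14, set 0) → VC-HIT  vc=[2, 12]
10: 0x8 (blk 2, set 0) → VC-HIT  vc=[14, 12]
11: 0x3a (blk 14, set 0) → VC-HIT  vc=[2, 12]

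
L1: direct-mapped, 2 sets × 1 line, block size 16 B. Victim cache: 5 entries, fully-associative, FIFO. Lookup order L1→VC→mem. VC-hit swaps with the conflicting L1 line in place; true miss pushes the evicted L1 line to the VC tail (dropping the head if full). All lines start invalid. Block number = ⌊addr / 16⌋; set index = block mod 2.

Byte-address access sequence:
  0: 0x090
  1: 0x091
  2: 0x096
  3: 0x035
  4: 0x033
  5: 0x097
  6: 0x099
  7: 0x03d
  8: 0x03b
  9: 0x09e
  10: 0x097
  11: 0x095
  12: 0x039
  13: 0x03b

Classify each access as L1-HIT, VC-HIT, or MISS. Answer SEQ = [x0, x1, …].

SEQ = [MISS, L1-HIT, L1-HIT, MISS, L1-HIT, VC-HIT, L1-HIT, VC-HIT, L1-HIT, VC-HIT, L1-HIT, L1-HIT, VC-HIT, L1-HIT]

#0 0x90→b9/s1 MISS; vc=[]
#1 0x91→b9/s1 L1-HIT; vc=[]
#2 0x96→b9/s1 L1-HIT; vc=[]
#3 0x35→b3/s1 MISS; vc=[9]
#4 0x33→b3/s1 L1-HIT; vc=[9]
#5 0x97→b9/s1 VC-HIT; vc=[3]
#6 0x99→b9/s1 L1-HIT; vc=[3]
#7 0x3d→b3/s1 VC-HIT; vc=[9]
#8 0x3b→b3/s1 L1-HIT; vc=[9]
#9 0x9e→b9/s1 VC-HIT; vc=[3]
#10 0x97→b9/s1 L1-HIT; vc=[3]
#11 0x95→b9/s1 L1-HIT; vc=[3]
#12 0x39→b3/s1 VC-HIT; vc=[9]
#13 0x3b→b3/s1 L1-HIT; vc=[9]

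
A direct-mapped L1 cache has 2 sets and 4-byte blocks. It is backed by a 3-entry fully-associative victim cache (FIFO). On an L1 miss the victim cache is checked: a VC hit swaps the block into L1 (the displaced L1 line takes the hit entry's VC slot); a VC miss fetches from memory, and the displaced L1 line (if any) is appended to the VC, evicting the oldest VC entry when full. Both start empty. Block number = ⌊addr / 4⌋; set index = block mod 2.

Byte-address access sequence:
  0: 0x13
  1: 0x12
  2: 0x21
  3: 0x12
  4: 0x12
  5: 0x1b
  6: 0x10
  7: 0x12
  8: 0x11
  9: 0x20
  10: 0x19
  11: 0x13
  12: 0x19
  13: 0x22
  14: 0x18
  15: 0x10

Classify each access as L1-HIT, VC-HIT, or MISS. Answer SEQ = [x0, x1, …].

0: 0x13 (blk 4, set 0) → MISS  vc=[]
1: 0x12 (blk 4, set 0) → L1-HIT  vc=[]
2: 0x21 (blk 8, set 0) → MISS  vc=[4]
3: 0x12 (blk 4, set 0) → VC-HIT  vc=[8]
4: 0x12 (blk 4, set 0) → L1-HIT  vc=[8]
5: 0x1b (blk 6, set 0) → MISS  vc=[8, 4]
6: 0x10 (blk 4, set 0) → VC-HIT  vc=[8, 6]
7: 0x12 (blk 4, set 0) → L1-HIT  vc=[8, 6]
8: 0x11 (blk 4, set 0) → L1-HIT  vc=[8, 6]
9: 0x20 (blk 8, set 0) → VC-HIT  vc=[4, 6]
10: 0x19 (blk 6, set 0) → VC-HIT  vc=[4, 8]
11: 0x13 (blk 4, set 0) → VC-HIT  vc=[6, 8]
12: 0x19 (blk 6, set 0) → VC-HIT  vc=[4, 8]
13: 0x22 (blk 8, set 0) → VC-HIT  vc=[4, 6]
14: 0x18 (blk 6, set 0) → VC-HIT  vc=[4, 8]
15: 0x10 (blk 4, set 0) → VC-HIT  vc=[6, 8]

SEQ = [MISS, L1-HIT, MISS, VC-HIT, L1-HIT, MISS, VC-HIT, L1-HIT, L1-HIT, VC-HIT, VC-HIT, VC-HIT, VC-HIT, VC-HIT, VC-HIT, VC-HIT]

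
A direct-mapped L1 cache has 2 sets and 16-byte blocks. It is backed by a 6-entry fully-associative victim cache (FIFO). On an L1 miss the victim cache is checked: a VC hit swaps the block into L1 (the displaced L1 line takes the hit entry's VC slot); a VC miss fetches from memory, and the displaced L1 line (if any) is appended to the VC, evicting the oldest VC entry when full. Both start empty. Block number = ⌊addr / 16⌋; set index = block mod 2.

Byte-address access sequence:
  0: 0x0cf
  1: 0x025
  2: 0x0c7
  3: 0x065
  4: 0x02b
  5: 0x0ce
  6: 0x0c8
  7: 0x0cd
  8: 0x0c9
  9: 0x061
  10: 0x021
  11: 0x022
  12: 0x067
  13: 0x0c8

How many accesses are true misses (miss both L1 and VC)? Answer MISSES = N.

MISSES = 3

0: 0xcf (blk 12, set 0) → MISS  vc=[]
1: 0x25 (blk 2, set 0) → MISS  vc=[12]
2: 0xc7 (blk 12, set 0) → VC-HIT  vc=[2]
3: 0x65 (blk 6, set 0) → MISS  vc=[2, 12]
4: 0x2b (blk 2, set 0) → VC-HIT  vc=[6, 12]
5: 0xce (blk 12, set 0) → VC-HIT  vc=[6, 2]
6: 0xc8 (blk 12, set 0) → L1-HIT  vc=[6, 2]
7: 0xcd (blk 12, set 0) → L1-HIT  vc=[6, 2]
8: 0xc9 (blk 12, set 0) → L1-HIT  vc=[6, 2]
9: 0x61 (blk 6, set 0) → VC-HIT  vc=[12, 2]
10: 0x21 (blk 2, set 0) → VC-HIT  vc=[12, 6]
11: 0x22 (blk 2, set 0) → L1-HIT  vc=[12, 6]
12: 0x67 (blk 6, set 0) → VC-HIT  vc=[12, 2]
13: 0xc8 (blk 12, set 0) → VC-HIT  vc=[6, 2]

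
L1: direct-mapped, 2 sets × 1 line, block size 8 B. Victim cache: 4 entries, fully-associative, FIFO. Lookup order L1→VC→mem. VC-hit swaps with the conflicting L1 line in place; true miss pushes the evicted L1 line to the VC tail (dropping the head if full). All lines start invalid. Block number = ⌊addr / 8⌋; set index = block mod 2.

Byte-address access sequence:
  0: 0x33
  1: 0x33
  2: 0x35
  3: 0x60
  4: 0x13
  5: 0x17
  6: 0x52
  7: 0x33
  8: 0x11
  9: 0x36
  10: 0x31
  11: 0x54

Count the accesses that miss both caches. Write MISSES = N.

MISSES = 4

0: 0x33 (blk 6, set 0) → MISS  vc=[]
1: 0x33 (blk 6, set 0) → L1-HIT  vc=[]
2: 0x35 (blk 6, set 0) → L1-HIT  vc=[]
3: 0x60 (blk 12, set 0) → MISS  vc=[6]
4: 0x13 (blk 2, set 0) → MISS  vc=[6, 12]
5: 0x17 (blk 2, set 0) → L1-HIT  vc=[6, 12]
6: 0x52 (blk 10, set 0) → MISS  vc=[6, 12, 2]
7: 0x33 (blk 6, set 0) → VC-HIT  vc=[10, 12, 2]
8: 0x11 (blk 2, set 0) → VC-HIT  vc=[10, 12, 6]
9: 0x36 (blk 6, set 0) → VC-HIT  vc=[10, 12, 2]
10: 0x31 (blk 6, set 0) → L1-HIT  vc=[10, 12, 2]
11: 0x54 (blk 10, set 0) → VC-HIT  vc=[6, 12, 2]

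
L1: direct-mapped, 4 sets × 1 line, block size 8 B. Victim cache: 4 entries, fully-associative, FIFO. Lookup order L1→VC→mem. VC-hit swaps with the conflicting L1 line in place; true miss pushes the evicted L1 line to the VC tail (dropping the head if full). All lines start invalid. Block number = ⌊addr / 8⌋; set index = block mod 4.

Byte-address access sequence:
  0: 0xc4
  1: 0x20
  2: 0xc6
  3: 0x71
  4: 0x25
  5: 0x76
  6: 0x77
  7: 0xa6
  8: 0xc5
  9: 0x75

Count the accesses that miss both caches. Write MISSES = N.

MISSES = 4

0: 0xc4 (blk 24, set 0) → MISS  vc=[]
1: 0x20 (blk 4, set 0) → MISS  vc=[24]
2: 0xc6 (blk 24, set 0) → VC-HIT  vc=[4]
3: 0x71 (blk 14, set 2) → MISS  vc=[4]
4: 0x25 (blk 4, set 0) → VC-HIT  vc=[24]
5: 0x76 (blk 14, set 2) → L1-HIT  vc=[24]
6: 0x77 (blk 14, set 2) → L1-HIT  vc=[24]
7: 0xa6 (blk 20, set 0) → MISS  vc=[24, 4]
8: 0xc5 (blk 24, set 0) → VC-HIT  vc=[20, 4]
9: 0x75 (blk 14, set 2) → L1-HIT  vc=[20, 4]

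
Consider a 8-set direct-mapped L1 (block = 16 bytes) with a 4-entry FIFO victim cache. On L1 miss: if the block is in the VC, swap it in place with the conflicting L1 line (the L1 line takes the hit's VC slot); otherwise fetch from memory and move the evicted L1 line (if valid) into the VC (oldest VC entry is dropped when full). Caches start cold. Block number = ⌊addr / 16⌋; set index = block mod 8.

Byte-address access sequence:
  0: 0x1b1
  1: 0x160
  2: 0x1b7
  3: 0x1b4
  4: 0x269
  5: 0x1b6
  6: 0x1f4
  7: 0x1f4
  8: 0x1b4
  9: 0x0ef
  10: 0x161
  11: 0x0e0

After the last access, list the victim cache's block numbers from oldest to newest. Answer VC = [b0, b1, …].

VC = [22, 38]

#0 0x1b1→b27/s3 MISS; vc=[]
#1 0x160→b22/s6 MISS; vc=[]
#2 0x1b7→b27/s3 L1-HIT; vc=[]
#3 0x1b4→b27/s3 L1-HIT; vc=[]
#4 0x269→b38/s6 MISS; vc=[22]
#5 0x1b6→b27/s3 L1-HIT; vc=[22]
#6 0x1f4→b31/s7 MISS; vc=[22]
#7 0x1f4→b31/s7 L1-HIT; vc=[22]
#8 0x1b4→b27/s3 L1-HIT; vc=[22]
#9 0xef→b14/s6 MISS; vc=[22,38]
#10 0x161→b22/s6 VC-HIT; vc=[14,38]
#11 0xe0→b14/s6 VC-HIT; vc=[22,38]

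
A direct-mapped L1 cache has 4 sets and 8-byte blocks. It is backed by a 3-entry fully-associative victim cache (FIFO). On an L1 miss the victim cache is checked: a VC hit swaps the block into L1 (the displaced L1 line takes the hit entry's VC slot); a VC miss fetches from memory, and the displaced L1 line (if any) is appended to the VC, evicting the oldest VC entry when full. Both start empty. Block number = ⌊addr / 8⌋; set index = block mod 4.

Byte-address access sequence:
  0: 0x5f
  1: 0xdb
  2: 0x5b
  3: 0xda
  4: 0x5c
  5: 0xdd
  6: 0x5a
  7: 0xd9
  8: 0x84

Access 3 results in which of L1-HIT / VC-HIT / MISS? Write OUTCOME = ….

OUTCOME = VC-HIT

  [0] addr=0x5f blk=11 s=3: MISS | VC []
  [1] addr=0xdb blk=27 s=3: MISS | VC [11]
  [2] addr=0x5b blk=11 s=3: VC-HIT | VC [27]
  [3] addr=0xda blk=27 s=3: VC-HIT | VC [11]
  [4] addr=0x5c blk=11 s=3: VC-HIT | VC [27]
  [5] addr=0xdd blk=27 s=3: VC-HIT | VC [11]
  [6] addr=0x5a blk=11 s=3: VC-HIT | VC [27]
  [7] addr=0xd9 blk=27 s=3: VC-HIT | VC [11]
  [8] addr=0x84 blk=16 s=0: MISS | VC [11]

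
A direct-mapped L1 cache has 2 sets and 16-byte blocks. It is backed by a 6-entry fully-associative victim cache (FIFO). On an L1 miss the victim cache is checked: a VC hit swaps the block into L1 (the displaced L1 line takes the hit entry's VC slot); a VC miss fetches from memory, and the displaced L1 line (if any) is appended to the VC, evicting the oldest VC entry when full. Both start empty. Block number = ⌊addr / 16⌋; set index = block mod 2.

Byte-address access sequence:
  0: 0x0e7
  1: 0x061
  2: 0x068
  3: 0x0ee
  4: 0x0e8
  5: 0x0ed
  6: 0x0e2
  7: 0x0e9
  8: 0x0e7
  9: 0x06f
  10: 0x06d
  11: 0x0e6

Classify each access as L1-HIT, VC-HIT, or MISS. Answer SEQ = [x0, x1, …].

  [0] addr=0xe7 blk=14 s=0: MISS | VC []
  [1] addr=0x61 blk=6 s=0: MISS | VC [14]
  [2] addr=0x68 blk=6 s=0: L1-HIT | VC [14]
  [3] addr=0xee blk=14 s=0: VC-HIT | VC [6]
  [4] addr=0xe8 blk=14 s=0: L1-HIT | VC [6]
  [5] addr=0xed blk=14 s=0: L1-HIT | VC [6]
  [6] addr=0xe2 blk=14 s=0: L1-HIT | VC [6]
  [7] addr=0xe9 blk=14 s=0: L1-HIT | VC [6]
  [8] addr=0xe7 blk=14 s=0: L1-HIT | VC [6]
  [9] addr=0x6f blk=6 s=0: VC-HIT | VC [14]
  [10] addr=0x6d blk=6 s=0: L1-HIT | VC [14]
  [11] addr=0xe6 blk=14 s=0: VC-HIT | VC [6]

SEQ = [MISS, MISS, L1-HIT, VC-HIT, L1-HIT, L1-HIT, L1-HIT, L1-HIT, L1-HIT, VC-HIT, L1-HIT, VC-HIT]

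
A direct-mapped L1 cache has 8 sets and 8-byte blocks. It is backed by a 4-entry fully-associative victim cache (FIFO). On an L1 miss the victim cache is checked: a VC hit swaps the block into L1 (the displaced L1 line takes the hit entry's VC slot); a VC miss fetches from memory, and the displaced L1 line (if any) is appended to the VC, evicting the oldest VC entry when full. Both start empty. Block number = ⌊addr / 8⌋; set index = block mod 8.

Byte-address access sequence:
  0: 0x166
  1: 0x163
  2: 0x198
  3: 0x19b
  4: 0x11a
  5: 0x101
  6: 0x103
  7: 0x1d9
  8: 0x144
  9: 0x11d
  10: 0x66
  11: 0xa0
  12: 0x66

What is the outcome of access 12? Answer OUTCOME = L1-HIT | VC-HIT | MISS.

OUTCOME = VC-HIT

#0 0x166→b44/s4 MISS; vc=[]
#1 0x163→b44/s4 L1-HIT; vc=[]
#2 0x198→b51/s3 MISS; vc=[]
#3 0x19b→b51/s3 L1-HIT; vc=[]
#4 0x11a→b35/s3 MISS; vc=[51]
#5 0x101→b32/s0 MISS; vc=[51]
#6 0x103→b32/s0 L1-HIT; vc=[51]
#7 0x1d9→b59/s3 MISS; vc=[51,35]
#8 0x144→b40/s0 MISS; vc=[51,35,32]
#9 0x11d→b35/s3 VC-HIT; vc=[51,59,32]
#10 0x66→b12/s4 MISS; vc=[51,59,32,44]
#11 0xa0→b20/s4 MISS; vc=[59,32,44,12]
#12 0x66→b12/s4 VC-HIT; vc=[59,32,44,20]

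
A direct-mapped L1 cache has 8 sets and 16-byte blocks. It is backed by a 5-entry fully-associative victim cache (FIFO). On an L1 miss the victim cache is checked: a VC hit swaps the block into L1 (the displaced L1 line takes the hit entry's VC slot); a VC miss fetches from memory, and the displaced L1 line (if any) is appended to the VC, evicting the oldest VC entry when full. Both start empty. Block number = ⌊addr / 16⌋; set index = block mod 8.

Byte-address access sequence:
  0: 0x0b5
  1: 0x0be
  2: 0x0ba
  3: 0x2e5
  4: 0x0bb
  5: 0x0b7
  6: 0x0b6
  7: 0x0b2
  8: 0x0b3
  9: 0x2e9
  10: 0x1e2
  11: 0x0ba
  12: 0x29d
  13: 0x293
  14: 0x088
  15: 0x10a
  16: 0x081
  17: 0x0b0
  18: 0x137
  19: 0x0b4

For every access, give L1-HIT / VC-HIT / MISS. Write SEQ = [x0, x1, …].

SEQ = [MISS, L1-HIT, L1-HIT, MISS, L1-HIT, L1-HIT, L1-HIT, L1-HIT, L1-HIT, L1-HIT, MISS, L1-HIT, MISS, L1-HIT, MISS, MISS, VC-HIT, L1-HIT, MISS, VC-HIT]

#0 0xb5→b11/s3 MISS; vc=[]
#1 0xbe→b11/s3 L1-HIT; vc=[]
#2 0xba→b11/s3 L1-HIT; vc=[]
#3 0x2e5→b46/s6 MISS; vc=[]
#4 0xbb→b11/s3 L1-HIT; vc=[]
#5 0xb7→b11/s3 L1-HIT; vc=[]
#6 0xb6→b11/s3 L1-HIT; vc=[]
#7 0xb2→b11/s3 L1-HIT; vc=[]
#8 0xb3→b11/s3 L1-HIT; vc=[]
#9 0x2e9→b46/s6 L1-HIT; vc=[]
#10 0x1e2→b30/s6 MISS; vc=[46]
#11 0xba→b11/s3 L1-HIT; vc=[46]
#12 0x29d→b41/s1 MISS; vc=[46]
#13 0x293→b41/s1 L1-HIT; vc=[46]
#14 0x88→b8/s0 MISS; vc=[46]
#15 0x10a→b16/s0 MISS; vc=[46,8]
#16 0x81→b8/s0 VC-HIT; vc=[46,16]
#17 0xb0→b11/s3 L1-HIT; vc=[46,16]
#18 0x137→b19/s3 MISS; vc=[46,16,11]
#19 0xb4→b11/s3 VC-HIT; vc=[46,16,19]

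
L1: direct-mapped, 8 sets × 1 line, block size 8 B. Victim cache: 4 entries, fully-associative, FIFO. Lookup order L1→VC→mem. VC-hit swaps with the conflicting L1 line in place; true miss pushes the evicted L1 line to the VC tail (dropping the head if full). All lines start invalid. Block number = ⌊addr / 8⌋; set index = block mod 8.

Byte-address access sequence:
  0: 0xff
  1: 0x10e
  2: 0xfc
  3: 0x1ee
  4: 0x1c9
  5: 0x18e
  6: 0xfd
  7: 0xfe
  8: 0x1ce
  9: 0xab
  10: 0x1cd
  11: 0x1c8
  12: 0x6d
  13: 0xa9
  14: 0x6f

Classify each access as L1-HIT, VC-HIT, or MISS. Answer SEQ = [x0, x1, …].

#0 0xff→b31/s7 MISS; vc=[]
#1 0x10e→b33/s1 MISS; vc=[]
#2 0xfc→b31/s7 L1-HIT; vc=[]
#3 0x1ee→b61/s5 MISS; vc=[]
#4 0x1c9→b57/s1 MISS; vc=[33]
#5 0x18e→b49/s1 MISS; vc=[33,57]
#6 0xfd→b31/s7 L1-HIT; vc=[33,57]
#7 0xfe→b31/s7 L1-HIT; vc=[33,57]
#8 0x1ce→b57/s1 VC-HIT; vc=[33,49]
#9 0xab→b21/s5 MISS; vc=[33,49,61]
#10 0x1cd→b57/s1 L1-HIT; vc=[33,49,61]
#11 0x1c8→b57/s1 L1-HIT; vc=[33,49,61]
#12 0x6d→b13/s5 MISS; vc=[33,49,61,21]
#13 0xa9→b21/s5 VC-HIT; vc=[33,49,61,13]
#14 0x6f→b13/s5 VC-HIT; vc=[33,49,61,21]

SEQ = [MISS, MISS, L1-HIT, MISS, MISS, MISS, L1-HIT, L1-HIT, VC-HIT, MISS, L1-HIT, L1-HIT, MISS, VC-HIT, VC-HIT]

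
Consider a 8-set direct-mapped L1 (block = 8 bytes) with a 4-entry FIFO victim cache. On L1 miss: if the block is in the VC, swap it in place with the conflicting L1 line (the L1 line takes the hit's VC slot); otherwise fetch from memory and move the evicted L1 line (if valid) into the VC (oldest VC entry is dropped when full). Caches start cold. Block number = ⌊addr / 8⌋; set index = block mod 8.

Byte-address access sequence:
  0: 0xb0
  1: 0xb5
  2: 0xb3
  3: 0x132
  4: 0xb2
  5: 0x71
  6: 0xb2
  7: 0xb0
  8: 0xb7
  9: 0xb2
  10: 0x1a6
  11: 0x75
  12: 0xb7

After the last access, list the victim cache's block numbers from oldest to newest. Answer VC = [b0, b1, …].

#0 0xb0→b22/s6 MISS; vc=[]
#1 0xb5→b22/s6 L1-HIT; vc=[]
#2 0xb3→b22/s6 L1-HIT; vc=[]
#3 0x132→b38/s6 MISS; vc=[22]
#4 0xb2→b22/s6 VC-HIT; vc=[38]
#5 0x71→b14/s6 MISS; vc=[38,22]
#6 0xb2→b22/s6 VC-HIT; vc=[38,14]
#7 0xb0→b22/s6 L1-HIT; vc=[38,14]
#8 0xb7→b22/s6 L1-HIT; vc=[38,14]
#9 0xb2→b22/s6 L1-HIT; vc=[38,14]
#10 0x1a6→b52/s4 MISS; vc=[38,14]
#11 0x75→b14/s6 VC-HIT; vc=[38,22]
#12 0xb7→b22/s6 VC-HIT; vc=[38,14]

VC = [38, 14]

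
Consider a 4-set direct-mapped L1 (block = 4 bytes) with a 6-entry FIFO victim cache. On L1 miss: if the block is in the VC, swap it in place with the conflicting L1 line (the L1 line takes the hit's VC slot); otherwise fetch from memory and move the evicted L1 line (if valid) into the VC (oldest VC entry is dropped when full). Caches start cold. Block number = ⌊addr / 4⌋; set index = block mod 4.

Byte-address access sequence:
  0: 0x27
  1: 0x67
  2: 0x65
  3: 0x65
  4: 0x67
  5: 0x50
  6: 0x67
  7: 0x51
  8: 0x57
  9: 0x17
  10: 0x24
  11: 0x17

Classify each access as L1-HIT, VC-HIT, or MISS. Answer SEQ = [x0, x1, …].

SEQ = [MISS, MISS, L1-HIT, L1-HIT, L1-HIT, MISS, L1-HIT, L1-HIT, MISS, MISS, VC-HIT, VC-HIT]

  [0] addr=0x27 blk=9 s=1: MISS | VC []
  [1] addr=0x67 blk=25 s=1: MISS | VC [9]
  [2] addr=0x65 blk=25 s=1: L1-HIT | VC [9]
  [3] addr=0x65 blk=25 s=1: L1-HIT | VC [9]
  [4] addr=0x67 blk=25 s=1: L1-HIT | VC [9]
  [5] addr=0x50 blk=20 s=0: MISS | VC [9]
  [6] addr=0x67 blk=25 s=1: L1-HIT | VC [9]
  [7] addr=0x51 blk=20 s=0: L1-HIT | VC [9]
  [8] addr=0x57 blk=21 s=1: MISS | VC [9, 25]
  [9] addr=0x17 blk=5 s=1: MISS | VC [9, 25, 21]
  [10] addr=0x24 blk=9 s=1: VC-HIT | VC [5, 25, 21]
  [11] addr=0x17 blk=5 s=1: VC-HIT | VC [9, 25, 21]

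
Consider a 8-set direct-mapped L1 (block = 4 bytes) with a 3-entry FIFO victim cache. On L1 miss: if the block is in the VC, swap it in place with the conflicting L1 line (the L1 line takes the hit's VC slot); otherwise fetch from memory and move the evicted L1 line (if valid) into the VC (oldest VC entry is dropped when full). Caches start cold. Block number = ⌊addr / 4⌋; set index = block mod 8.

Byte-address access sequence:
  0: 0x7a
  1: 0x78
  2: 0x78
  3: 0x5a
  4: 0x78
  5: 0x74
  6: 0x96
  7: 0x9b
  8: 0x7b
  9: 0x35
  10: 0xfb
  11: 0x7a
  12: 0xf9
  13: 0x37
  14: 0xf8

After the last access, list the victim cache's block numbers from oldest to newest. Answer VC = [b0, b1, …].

VC = [38, 37, 30]

0: 0x7a (blk 30, set 6) → MISS  vc=[]
1: 0x78 (blk 30, set 6) → L1-HIT  vc=[]
2: 0x78 (blk 30, set 6) → L1-HIT  vc=[]
3: 0x5a (blk 22, set 6) → MISS  vc=[30]
4: 0x78 (blk 30, set 6) → VC-HIT  vc=[22]
5: 0x74 (blk 29, set 5) → MISS  vc=[22]
6: 0x96 (blk 37, set 5) → MISS  vc=[22, 29]
7: 0x9b (blk 38, set 6) → MISS  vc=[22, 29, 30]
8: 0x7b (blk 30, set 6) → VC-HIT  vc=[22, 29, 38]
9: 0x35 (blk 13, set 5) → MISS  vc=[29, 38, 37]
10: 0xfb (blk 62, set 6) → MISS  vc=[38, 37, 30]
11: 0x7a (blk 30, set 6) → VC-HIT  vc=[38, 37, 62]
12: 0xf9 (blk 62, set 6) → VC-HIT  vc=[38, 37, 30]
13: 0x37 (blk 13, set 5) → L1-HIT  vc=[38, 37, 30]
14: 0xf8 (blk 62, set 6) → L1-HIT  vc=[38, 37, 30]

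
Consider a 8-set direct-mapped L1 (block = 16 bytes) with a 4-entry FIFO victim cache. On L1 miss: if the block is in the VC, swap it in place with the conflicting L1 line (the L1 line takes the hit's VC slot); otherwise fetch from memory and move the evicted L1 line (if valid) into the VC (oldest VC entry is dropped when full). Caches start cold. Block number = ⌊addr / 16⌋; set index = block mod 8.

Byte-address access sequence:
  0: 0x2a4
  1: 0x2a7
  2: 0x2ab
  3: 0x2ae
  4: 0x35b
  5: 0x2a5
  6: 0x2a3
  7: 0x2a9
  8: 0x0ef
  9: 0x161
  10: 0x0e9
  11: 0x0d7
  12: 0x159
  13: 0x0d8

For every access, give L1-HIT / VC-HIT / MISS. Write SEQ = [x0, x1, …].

0: 0x2a4 (blk 42, set 2) → MISS  vc=[]
1: 0x2a7 (blk 42, set 2) → L1-HIT  vc=[]
2: 0x2ab (blk 42, set 2) → L1-HIT  vc=[]
3: 0x2ae (blk 42, set 2) → L1-HIT  vc=[]
4: 0x35b (blk 53, set 5) → MISS  vc=[]
5: 0x2a5 (blk 42, set 2) → L1-HIT  vc=[]
6: 0x2a3 (blk 42, set 2) → L1-HIT  vc=[]
7: 0x2a9 (blk 42, set 2) → L1-HIT  vc=[]
8: 0xef (blk 14, set 6) → MISS  vc=[]
9: 0x161 (blk 22, set 6) → MISS  vc=[14]
10: 0xe9 (blk 14, set 6) → VC-HIT  vc=[22]
11: 0xd7 (blk 13, set 5) → MISS  vc=[22, 53]
12: 0x159 (blk 21, set 5) → MISS  vc=[22, 53, 13]
13: 0xd8 (blk 13, set 5) → VC-HIT  vc=[22, 53, 21]

SEQ = [MISS, L1-HIT, L1-HIT, L1-HIT, MISS, L1-HIT, L1-HIT, L1-HIT, MISS, MISS, VC-HIT, MISS, MISS, VC-HIT]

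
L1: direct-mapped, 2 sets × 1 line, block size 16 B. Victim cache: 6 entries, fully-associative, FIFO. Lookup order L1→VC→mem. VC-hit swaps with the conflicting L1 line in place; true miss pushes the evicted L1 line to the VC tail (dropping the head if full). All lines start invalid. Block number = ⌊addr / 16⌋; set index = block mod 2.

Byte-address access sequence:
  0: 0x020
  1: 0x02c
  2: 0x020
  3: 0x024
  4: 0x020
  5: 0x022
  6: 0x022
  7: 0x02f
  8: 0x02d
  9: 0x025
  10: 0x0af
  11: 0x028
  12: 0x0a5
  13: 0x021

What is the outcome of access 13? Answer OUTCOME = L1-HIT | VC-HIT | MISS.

0: 0x20 (blk 2, set 0) → MISS  vc=[]
1: 0x2c (blk 2, set 0) → L1-HIT  vc=[]
2: 0x20 (blk 2, set 0) → L1-HIT  vc=[]
3: 0x24 (blk 2, set 0) → L1-HIT  vc=[]
4: 0x20 (blk 2, set 0) → L1-HIT  vc=[]
5: 0x22 (blk 2, set 0) → L1-HIT  vc=[]
6: 0x22 (blk 2, set 0) → L1-HIT  vc=[]
7: 0x2f (blk 2, set 0) → L1-HIT  vc=[]
8: 0x2d (blk 2, set 0) → L1-HIT  vc=[]
9: 0x25 (blk 2, set 0) → L1-HIT  vc=[]
10: 0xaf (blk 10, set 0) → MISS  vc=[2]
11: 0x28 (blk 2, set 0) → VC-HIT  vc=[10]
12: 0xa5 (blk 10, set 0) → VC-HIT  vc=[2]
13: 0x21 (blk 2, set 0) → VC-HIT  vc=[10]

OUTCOME = VC-HIT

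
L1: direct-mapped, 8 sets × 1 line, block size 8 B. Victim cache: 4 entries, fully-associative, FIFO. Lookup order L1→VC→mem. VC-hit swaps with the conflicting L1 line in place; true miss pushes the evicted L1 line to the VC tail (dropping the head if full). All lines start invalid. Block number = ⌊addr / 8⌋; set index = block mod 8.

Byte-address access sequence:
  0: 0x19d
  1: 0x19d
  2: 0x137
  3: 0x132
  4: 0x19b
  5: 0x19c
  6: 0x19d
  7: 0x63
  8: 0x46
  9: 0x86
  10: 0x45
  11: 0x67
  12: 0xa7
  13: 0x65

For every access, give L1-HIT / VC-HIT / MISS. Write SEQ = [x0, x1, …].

SEQ = [MISS, L1-HIT, MISS, L1-HIT, L1-HIT, L1-HIT, L1-HIT, MISS, MISS, MISS, VC-HIT, L1-HIT, MISS, VC-HIT]

#0 0x19d→b51/s3 MISS; vc=[]
#1 0x19d→b51/s3 L1-HIT; vc=[]
#2 0x137→b38/s6 MISS; vc=[]
#3 0x132→b38/s6 L1-HIT; vc=[]
#4 0x19b→b51/s3 L1-HIT; vc=[]
#5 0x19c→b51/s3 L1-HIT; vc=[]
#6 0x19d→b51/s3 L1-HIT; vc=[]
#7 0x63→b12/s4 MISS; vc=[]
#8 0x46→b8/s0 MISS; vc=[]
#9 0x86→b16/s0 MISS; vc=[8]
#10 0x45→b8/s0 VC-HIT; vc=[16]
#11 0x67→b12/s4 L1-HIT; vc=[16]
#12 0xa7→b20/s4 MISS; vc=[16,12]
#13 0x65→b12/s4 VC-HIT; vc=[16,20]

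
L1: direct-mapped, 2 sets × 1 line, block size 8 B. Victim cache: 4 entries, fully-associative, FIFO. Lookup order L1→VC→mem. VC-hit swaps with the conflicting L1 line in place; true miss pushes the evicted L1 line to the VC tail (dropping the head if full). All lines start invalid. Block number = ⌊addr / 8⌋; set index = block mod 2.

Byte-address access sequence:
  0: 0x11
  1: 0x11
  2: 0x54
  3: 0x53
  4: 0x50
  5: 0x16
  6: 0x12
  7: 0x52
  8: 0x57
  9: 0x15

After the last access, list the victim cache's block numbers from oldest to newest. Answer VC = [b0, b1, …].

0: 0x11 (blk 2, set 0) → MISS  vc=[]
1: 0x11 (blk 2, set 0) → L1-HIT  vc=[]
2: 0x54 (blk 10, set 0) → MISS  vc=[2]
3: 0x53 (blk 10, set 0) → L1-HIT  vc=[2]
4: 0x50 (blk 10, set 0) → L1-HIT  vc=[2]
5: 0x16 (blk 2, set 0) → VC-HIT  vc=[10]
6: 0x12 (blk 2, set 0) → L1-HIT  vc=[10]
7: 0x52 (blk 10, set 0) → VC-HIT  vc=[2]
8: 0x57 (blk 10, set 0) → L1-HIT  vc=[2]
9: 0x15 (blk 2, set 0) → VC-HIT  vc=[10]

VC = [10]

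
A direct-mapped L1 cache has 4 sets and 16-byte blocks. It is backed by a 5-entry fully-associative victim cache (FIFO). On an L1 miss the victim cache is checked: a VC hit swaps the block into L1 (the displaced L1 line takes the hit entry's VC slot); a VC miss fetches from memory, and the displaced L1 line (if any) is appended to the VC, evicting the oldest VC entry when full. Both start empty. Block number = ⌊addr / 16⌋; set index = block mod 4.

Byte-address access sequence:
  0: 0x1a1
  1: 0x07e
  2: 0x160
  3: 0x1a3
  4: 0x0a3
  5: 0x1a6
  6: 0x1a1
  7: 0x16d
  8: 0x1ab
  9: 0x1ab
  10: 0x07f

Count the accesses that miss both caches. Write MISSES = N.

MISSES = 4

#0 0x1a1→b26/s2 MISS; vc=[]
#1 0x7e→b7/s3 MISS; vc=[]
#2 0x160→b22/s2 MISS; vc=[26]
#3 0x1a3→b26/s2 VC-HIT; vc=[22]
#4 0xa3→b10/s2 MISS; vc=[22,26]
#5 0x1a6→b26/s2 VC-HIT; vc=[22,10]
#6 0x1a1→b26/s2 L1-HIT; vc=[22,10]
#7 0x16d→b22/s2 VC-HIT; vc=[26,10]
#8 0x1ab→b26/s2 VC-HIT; vc=[22,10]
#9 0x1ab→b26/s2 L1-HIT; vc=[22,10]
#10 0x7f→b7/s3 L1-HIT; vc=[22,10]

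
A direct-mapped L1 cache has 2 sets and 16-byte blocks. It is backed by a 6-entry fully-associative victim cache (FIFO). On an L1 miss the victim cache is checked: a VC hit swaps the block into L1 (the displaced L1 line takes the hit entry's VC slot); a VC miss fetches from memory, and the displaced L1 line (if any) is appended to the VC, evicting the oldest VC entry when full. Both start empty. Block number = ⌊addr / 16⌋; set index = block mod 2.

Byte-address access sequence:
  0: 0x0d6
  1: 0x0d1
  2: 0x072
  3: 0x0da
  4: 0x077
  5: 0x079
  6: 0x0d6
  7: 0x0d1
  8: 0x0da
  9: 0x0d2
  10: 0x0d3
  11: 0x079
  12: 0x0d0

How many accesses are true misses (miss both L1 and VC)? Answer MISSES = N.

MISSES = 2

0: 0xd6 (blk 13, set 1) → MISS  vc=[]
1: 0xd1 (blk 13, set 1) → L1-HIT  vc=[]
2: 0x72 (blk 7, set 1) → MISS  vc=[13]
3: 0xda (blk 13, set 1) → VC-HIT  vc=[7]
4: 0x77 (blk 7, set 1) → VC-HIT  vc=[13]
5: 0x79 (blk 7, set 1) → L1-HIT  vc=[13]
6: 0xd6 (blk 13, set 1) → VC-HIT  vc=[7]
7: 0xd1 (blk 13, set 1) → L1-HIT  vc=[7]
8: 0xda (blk 13, set 1) → L1-HIT  vc=[7]
9: 0xd2 (blk 13, set 1) → L1-HIT  vc=[7]
10: 0xd3 (blk 13, set 1) → L1-HIT  vc=[7]
11: 0x79 (blk 7, set 1) → VC-HIT  vc=[13]
12: 0xd0 (blk 13, set 1) → VC-HIT  vc=[7]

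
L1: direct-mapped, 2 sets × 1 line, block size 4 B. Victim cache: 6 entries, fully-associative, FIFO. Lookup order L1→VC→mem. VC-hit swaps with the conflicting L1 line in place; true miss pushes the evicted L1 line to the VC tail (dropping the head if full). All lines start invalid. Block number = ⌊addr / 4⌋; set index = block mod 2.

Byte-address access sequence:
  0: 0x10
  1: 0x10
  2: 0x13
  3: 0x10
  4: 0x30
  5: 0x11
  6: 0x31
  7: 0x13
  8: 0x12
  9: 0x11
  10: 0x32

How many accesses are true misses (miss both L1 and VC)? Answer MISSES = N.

0: 0x10 (blk 4, set 0) → MISS  vc=[]
1: 0x10 (blk 4, set 0) → L1-HIT  vc=[]
2: 0x13 (blk 4, set 0) → L1-HIT  vc=[]
3: 0x10 (blk 4, set 0) → L1-HIT  vc=[]
4: 0x30 (blk 12, set 0) → MISS  vc=[4]
5: 0x11 (blk 4, set 0) → VC-HIT  vc=[12]
6: 0x31 (blk 12, set 0) → VC-HIT  vc=[4]
7: 0x13 (blk 4, set 0) → VC-HIT  vc=[12]
8: 0x12 (blk 4, set 0) → L1-HIT  vc=[12]
9: 0x11 (blk 4, set 0) → L1-HIT  vc=[12]
10: 0x32 (blk 12, set 0) → VC-HIT  vc=[4]

MISSES = 2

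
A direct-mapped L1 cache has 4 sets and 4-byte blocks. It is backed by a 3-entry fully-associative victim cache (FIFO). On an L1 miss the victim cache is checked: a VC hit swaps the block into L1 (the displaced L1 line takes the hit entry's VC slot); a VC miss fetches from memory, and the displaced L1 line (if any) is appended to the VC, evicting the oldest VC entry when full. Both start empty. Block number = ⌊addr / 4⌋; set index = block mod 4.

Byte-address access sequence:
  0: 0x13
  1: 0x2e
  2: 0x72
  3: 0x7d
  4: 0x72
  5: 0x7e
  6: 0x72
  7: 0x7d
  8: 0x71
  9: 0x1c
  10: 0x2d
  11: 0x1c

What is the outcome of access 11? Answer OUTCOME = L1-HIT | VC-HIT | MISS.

OUTCOME = VC-HIT

  [0] addr=0x13 blk=4 s=0: MISS | VC []
  [1] addr=0x2e blk=11 s=3: MISS | VC []
  [2] addr=0x72 blk=28 s=0: MISS | VC [4]
  [3] addr=0x7d blk=31 s=3: MISS | VC [4, 11]
  [4] addr=0x72 blk=28 s=0: L1-HIT | VC [4, 11]
  [5] addr=0x7e blk=31 s=3: L1-HIT | VC [4, 11]
  [6] addr=0x72 blk=28 s=0: L1-HIT | VC [4, 11]
  [7] addr=0x7d blk=31 s=3: L1-HIT | VC [4, 11]
  [8] addr=0x71 blk=28 s=0: L1-HIT | VC [4, 11]
  [9] addr=0x1c blk=7 s=3: MISS | VC [4, 11, 31]
  [10] addr=0x2d blk=11 s=3: VC-HIT | VC [4, 7, 31]
  [11] addr=0x1c blk=7 s=3: VC-HIT | VC [4, 11, 31]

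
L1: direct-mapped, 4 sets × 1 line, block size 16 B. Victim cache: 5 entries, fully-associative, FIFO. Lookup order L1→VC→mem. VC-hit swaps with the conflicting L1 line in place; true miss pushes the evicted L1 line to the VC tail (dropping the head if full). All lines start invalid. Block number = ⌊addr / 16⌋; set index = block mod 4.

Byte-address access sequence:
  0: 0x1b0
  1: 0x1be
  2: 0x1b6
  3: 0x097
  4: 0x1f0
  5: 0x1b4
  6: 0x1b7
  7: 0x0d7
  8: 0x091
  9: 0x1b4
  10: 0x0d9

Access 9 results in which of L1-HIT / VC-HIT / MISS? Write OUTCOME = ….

OUTCOME = L1-HIT

  [0] addr=0x1b0 blk=27 s=3: MISS | VC []
  [1] addr=0x1be blk=27 s=3: L1-HIT | VC []
  [2] addr=0x1b6 blk=27 s=3: L1-HIT | VC []
  [3] addr=0x97 blk=9 s=1: MISS | VC []
  [4] addr=0x1f0 blk=31 s=3: MISS | VC [27]
  [5] addr=0x1b4 blk=27 s=3: VC-HIT | VC [31]
  [6] addr=0x1b7 blk=27 s=3: L1-HIT | VC [31]
  [7] addr=0xd7 blk=13 s=1: MISS | VC [31, 9]
  [8] addr=0x91 blk=9 s=1: VC-HIT | VC [31, 13]
  [9] addr=0x1b4 blk=27 s=3: L1-HIT | VC [31, 13]
  [10] addr=0xd9 blk=13 s=1: VC-HIT | VC [31, 9]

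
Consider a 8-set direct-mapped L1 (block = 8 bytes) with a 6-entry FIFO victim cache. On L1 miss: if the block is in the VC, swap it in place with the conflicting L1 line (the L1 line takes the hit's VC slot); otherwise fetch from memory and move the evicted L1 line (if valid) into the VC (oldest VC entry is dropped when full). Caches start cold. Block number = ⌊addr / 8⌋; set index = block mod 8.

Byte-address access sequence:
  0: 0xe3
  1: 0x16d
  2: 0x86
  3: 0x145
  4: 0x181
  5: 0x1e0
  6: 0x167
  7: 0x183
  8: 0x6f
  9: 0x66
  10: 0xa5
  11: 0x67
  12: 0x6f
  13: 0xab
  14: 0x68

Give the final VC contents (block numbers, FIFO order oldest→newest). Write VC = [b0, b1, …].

#0 0xe3→b28/s4 MISS; vc=[]
#1 0x16d→b45/s5 MISS; vc=[]
#2 0x86→b16/s0 MISS; vc=[]
#3 0x145→b40/s0 MISS; vc=[16]
#4 0x181→b48/s0 MISS; vc=[16,40]
#5 0x1e0→b60/s4 MISS; vc=[16,40,28]
#6 0x167→b44/s4 MISS; vc=[16,40,28,60]
#7 0x183→b48/s0 L1-HIT; vc=[16,40,28,60]
#8 0x6f→b13/s5 MISS; vc=[16,40,28,60,45]
#9 0x66→b12/s4 MISS; vc=[16,40,28,60,45,44]
#10 0xa5→b20/s4 MISS; vc=[40,28,60,45,44,12]
#11 0x67→b12/s4 VC-HIT; vc=[40,28,60,45,44,20]
#12 0x6f→b13/s5 L1-HIT; vc=[40,28,60,45,44,20]
#13 0xab→b21/s5 MISS; vc=[28,60,45,44,20,13]
#14 0x68→b13/s5 VC-HIT; vc=[28,60,45,44,20,21]

VC = [28, 60, 45, 44, 20, 21]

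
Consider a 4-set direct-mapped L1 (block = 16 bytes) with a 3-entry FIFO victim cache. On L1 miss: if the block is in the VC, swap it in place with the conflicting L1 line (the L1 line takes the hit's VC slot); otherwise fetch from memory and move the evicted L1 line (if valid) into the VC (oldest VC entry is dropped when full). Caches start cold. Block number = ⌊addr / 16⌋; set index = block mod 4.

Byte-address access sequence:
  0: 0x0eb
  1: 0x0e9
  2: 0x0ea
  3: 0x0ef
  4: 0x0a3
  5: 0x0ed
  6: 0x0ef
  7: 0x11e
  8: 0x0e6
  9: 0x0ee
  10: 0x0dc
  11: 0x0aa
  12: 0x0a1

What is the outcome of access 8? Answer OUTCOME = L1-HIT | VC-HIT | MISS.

OUTCOME = L1-HIT

#0 0xeb→b14/s2 MISS; vc=[]
#1 0xe9→b14/s2 L1-HIT; vc=[]
#2 0xea→b14/s2 L1-HIT; vc=[]
#3 0xef→b14/s2 L1-HIT; vc=[]
#4 0xa3→b10/s2 MISS; vc=[14]
#5 0xed→b14/s2 VC-HIT; vc=[10]
#6 0xef→b14/s2 L1-HIT; vc=[10]
#7 0x11e→b17/s1 MISS; vc=[10]
#8 0xe6→b14/s2 L1-HIT; vc=[10]
#9 0xee→b14/s2 L1-HIT; vc=[10]
#10 0xdc→b13/s1 MISS; vc=[10,17]
#11 0xaa→b10/s2 VC-HIT; vc=[14,17]
#12 0xa1→b10/s2 L1-HIT; vc=[14,17]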